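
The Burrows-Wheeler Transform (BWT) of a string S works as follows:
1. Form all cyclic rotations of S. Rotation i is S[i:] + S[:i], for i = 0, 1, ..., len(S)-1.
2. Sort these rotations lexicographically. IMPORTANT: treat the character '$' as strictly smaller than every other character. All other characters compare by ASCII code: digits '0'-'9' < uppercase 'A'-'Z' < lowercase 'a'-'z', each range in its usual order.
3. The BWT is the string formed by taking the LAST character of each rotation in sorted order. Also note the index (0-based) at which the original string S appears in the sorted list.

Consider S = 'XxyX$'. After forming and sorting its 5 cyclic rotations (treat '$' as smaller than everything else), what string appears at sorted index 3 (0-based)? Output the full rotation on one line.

All 5 rotations (rotation i = S[i:]+S[:i]):
  rot[0] = XxyX$
  rot[1] = xyX$X
  rot[2] = yX$Xx
  rot[3] = X$Xxy
  rot[4] = $XxyX
Sorted (with $ < everything):
  sorted[0] = $XxyX
  sorted[1] = X$Xxy
  sorted[2] = XxyX$
  sorted[3] = xyX$X
  sorted[4] = yX$Xx
sorted[3] = xyX$X

Answer: xyX$X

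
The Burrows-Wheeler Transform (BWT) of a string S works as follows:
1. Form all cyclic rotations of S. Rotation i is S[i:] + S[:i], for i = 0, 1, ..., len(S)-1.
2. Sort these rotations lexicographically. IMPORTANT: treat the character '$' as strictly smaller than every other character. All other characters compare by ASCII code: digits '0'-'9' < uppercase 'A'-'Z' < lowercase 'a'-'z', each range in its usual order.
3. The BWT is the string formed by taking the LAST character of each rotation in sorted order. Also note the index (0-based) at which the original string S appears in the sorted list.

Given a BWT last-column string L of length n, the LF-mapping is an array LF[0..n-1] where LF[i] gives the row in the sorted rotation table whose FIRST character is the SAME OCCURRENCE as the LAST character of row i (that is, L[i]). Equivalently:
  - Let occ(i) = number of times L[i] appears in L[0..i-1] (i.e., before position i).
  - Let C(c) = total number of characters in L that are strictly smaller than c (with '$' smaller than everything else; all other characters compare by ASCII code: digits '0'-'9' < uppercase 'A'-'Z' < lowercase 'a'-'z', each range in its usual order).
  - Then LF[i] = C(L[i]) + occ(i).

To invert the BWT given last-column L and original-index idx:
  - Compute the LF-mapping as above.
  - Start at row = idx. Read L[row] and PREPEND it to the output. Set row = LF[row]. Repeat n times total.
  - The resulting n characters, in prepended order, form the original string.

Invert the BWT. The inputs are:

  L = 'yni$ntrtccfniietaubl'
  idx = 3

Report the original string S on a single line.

LF mapping: 19 11 7 0 12 15 14 16 3 4 6 13 8 9 5 17 1 18 2 10
Walk LF starting at row 3, prepending L[row]:
  step 1: row=3, L[3]='$', prepend. Next row=LF[3]=0
  step 2: row=0, L[0]='y', prepend. Next row=LF[0]=19
  step 3: row=19, L[19]='l', prepend. Next row=LF[19]=10
  step 4: row=10, L[10]='f', prepend. Next row=LF[10]=6
  step 5: row=6, L[6]='r', prepend. Next row=LF[6]=14
  step 6: row=14, L[14]='e', prepend. Next row=LF[14]=5
  step 7: row=5, L[5]='t', prepend. Next row=LF[5]=15
  step 8: row=15, L[15]='t', prepend. Next row=LF[15]=17
  step 9: row=17, L[17]='u', prepend. Next row=LF[17]=18
  step 10: row=18, L[18]='b', prepend. Next row=LF[18]=2
  step 11: row=2, L[2]='i', prepend. Next row=LF[2]=7
  step 12: row=7, L[7]='t', prepend. Next row=LF[7]=16
  step 13: row=16, L[16]='a', prepend. Next row=LF[16]=1
  step 14: row=1, L[1]='n', prepend. Next row=LF[1]=11
  step 15: row=11, L[11]='n', prepend. Next row=LF[11]=13
  step 16: row=13, L[13]='i', prepend. Next row=LF[13]=9
  step 17: row=9, L[9]='c', prepend. Next row=LF[9]=4
  step 18: row=4, L[4]='n', prepend. Next row=LF[4]=12
  step 19: row=12, L[12]='i', prepend. Next row=LF[12]=8
  step 20: row=8, L[8]='c', prepend. Next row=LF[8]=3
Reversed output: cincinnatibutterfly$

Answer: cincinnatibutterfly$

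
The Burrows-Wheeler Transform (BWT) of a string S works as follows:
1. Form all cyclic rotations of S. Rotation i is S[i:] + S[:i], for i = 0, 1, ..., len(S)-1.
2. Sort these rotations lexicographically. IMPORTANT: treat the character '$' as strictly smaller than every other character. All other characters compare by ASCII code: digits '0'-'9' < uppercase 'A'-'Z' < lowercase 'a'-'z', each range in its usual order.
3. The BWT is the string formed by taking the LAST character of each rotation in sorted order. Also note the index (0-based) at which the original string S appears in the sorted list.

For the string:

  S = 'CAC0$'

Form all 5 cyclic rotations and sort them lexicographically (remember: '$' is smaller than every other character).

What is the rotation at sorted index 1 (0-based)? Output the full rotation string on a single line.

Answer: 0$CAC

Derivation:
All 5 rotations (rotation i = S[i:]+S[:i]):
  rot[0] = CAC0$
  rot[1] = AC0$C
  rot[2] = C0$CA
  rot[3] = 0$CAC
  rot[4] = $CAC0
Sorted (with $ < everything):
  sorted[0] = $CAC0
  sorted[1] = 0$CAC
  sorted[2] = AC0$C
  sorted[3] = C0$CA
  sorted[4] = CAC0$
sorted[1] = 0$CAC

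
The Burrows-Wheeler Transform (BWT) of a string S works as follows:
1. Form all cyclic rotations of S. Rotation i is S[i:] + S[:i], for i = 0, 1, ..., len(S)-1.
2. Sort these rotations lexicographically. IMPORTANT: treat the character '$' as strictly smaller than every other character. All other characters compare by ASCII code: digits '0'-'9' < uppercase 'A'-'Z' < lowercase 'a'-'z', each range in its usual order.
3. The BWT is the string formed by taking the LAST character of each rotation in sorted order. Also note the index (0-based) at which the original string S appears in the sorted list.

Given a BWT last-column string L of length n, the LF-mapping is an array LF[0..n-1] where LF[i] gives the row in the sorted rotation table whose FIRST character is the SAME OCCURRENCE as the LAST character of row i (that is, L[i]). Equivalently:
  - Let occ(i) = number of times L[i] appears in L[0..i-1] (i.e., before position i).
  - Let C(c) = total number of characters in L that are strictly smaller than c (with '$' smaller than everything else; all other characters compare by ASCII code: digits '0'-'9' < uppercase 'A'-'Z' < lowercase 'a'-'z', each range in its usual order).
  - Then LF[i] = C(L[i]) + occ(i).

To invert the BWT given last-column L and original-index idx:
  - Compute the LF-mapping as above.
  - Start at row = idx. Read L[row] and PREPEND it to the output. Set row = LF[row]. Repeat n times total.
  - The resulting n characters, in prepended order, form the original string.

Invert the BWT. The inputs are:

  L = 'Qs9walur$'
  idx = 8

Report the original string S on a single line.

LF mapping: 2 6 1 8 3 4 7 5 0
Walk LF starting at row 8, prepending L[row]:
  step 1: row=8, L[8]='$', prepend. Next row=LF[8]=0
  step 2: row=0, L[0]='Q', prepend. Next row=LF[0]=2
  step 3: row=2, L[2]='9', prepend. Next row=LF[2]=1
  step 4: row=1, L[1]='s', prepend. Next row=LF[1]=6
  step 5: row=6, L[6]='u', prepend. Next row=LF[6]=7
  step 6: row=7, L[7]='r', prepend. Next row=LF[7]=5
  step 7: row=5, L[5]='l', prepend. Next row=LF[5]=4
  step 8: row=4, L[4]='a', prepend. Next row=LF[4]=3
  step 9: row=3, L[3]='w', prepend. Next row=LF[3]=8
Reversed output: walrus9Q$

Answer: walrus9Q$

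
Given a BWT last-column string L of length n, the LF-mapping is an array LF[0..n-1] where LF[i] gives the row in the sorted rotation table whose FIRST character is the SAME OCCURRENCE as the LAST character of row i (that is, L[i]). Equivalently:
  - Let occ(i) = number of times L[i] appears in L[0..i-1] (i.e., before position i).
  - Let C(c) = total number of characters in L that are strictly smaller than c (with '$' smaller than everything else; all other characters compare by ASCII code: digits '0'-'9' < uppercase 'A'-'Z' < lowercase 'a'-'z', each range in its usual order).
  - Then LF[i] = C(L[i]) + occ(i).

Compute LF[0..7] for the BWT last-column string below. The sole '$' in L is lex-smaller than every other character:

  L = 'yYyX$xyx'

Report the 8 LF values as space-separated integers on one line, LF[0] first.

Char counts: '$':1, 'X':1, 'Y':1, 'x':2, 'y':3
C (first-col start): C('$')=0, C('X')=1, C('Y')=2, C('x')=3, C('y')=5
L[0]='y': occ=0, LF[0]=C('y')+0=5+0=5
L[1]='Y': occ=0, LF[1]=C('Y')+0=2+0=2
L[2]='y': occ=1, LF[2]=C('y')+1=5+1=6
L[3]='X': occ=0, LF[3]=C('X')+0=1+0=1
L[4]='$': occ=0, LF[4]=C('$')+0=0+0=0
L[5]='x': occ=0, LF[5]=C('x')+0=3+0=3
L[6]='y': occ=2, LF[6]=C('y')+2=5+2=7
L[7]='x': occ=1, LF[7]=C('x')+1=3+1=4

Answer: 5 2 6 1 0 3 7 4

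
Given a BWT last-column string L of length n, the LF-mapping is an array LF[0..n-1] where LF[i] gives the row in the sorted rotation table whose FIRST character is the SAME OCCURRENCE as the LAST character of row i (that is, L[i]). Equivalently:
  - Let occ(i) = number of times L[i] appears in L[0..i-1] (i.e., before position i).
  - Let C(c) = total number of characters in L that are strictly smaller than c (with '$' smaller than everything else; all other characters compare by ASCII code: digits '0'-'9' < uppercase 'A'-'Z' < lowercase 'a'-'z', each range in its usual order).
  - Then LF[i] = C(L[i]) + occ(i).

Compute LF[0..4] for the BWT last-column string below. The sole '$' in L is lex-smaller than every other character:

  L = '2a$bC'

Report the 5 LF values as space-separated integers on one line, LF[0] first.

Char counts: '$':1, '2':1, 'C':1, 'a':1, 'b':1
C (first-col start): C('$')=0, C('2')=1, C('C')=2, C('a')=3, C('b')=4
L[0]='2': occ=0, LF[0]=C('2')+0=1+0=1
L[1]='a': occ=0, LF[1]=C('a')+0=3+0=3
L[2]='$': occ=0, LF[2]=C('$')+0=0+0=0
L[3]='b': occ=0, LF[3]=C('b')+0=4+0=4
L[4]='C': occ=0, LF[4]=C('C')+0=2+0=2

Answer: 1 3 0 4 2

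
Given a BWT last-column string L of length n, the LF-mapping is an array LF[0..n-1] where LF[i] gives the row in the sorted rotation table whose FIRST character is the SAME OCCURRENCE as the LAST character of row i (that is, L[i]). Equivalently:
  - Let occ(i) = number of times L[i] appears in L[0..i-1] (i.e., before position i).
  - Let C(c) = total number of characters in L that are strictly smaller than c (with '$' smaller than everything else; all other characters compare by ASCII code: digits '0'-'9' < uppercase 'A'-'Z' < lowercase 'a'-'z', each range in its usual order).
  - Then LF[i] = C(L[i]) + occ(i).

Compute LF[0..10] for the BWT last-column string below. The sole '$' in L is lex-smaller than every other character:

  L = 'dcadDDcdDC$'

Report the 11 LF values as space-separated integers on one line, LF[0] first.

Char counts: '$':1, 'C':1, 'D':3, 'a':1, 'c':2, 'd':3
C (first-col start): C('$')=0, C('C')=1, C('D')=2, C('a')=5, C('c')=6, C('d')=8
L[0]='d': occ=0, LF[0]=C('d')+0=8+0=8
L[1]='c': occ=0, LF[1]=C('c')+0=6+0=6
L[2]='a': occ=0, LF[2]=C('a')+0=5+0=5
L[3]='d': occ=1, LF[3]=C('d')+1=8+1=9
L[4]='D': occ=0, LF[4]=C('D')+0=2+0=2
L[5]='D': occ=1, LF[5]=C('D')+1=2+1=3
L[6]='c': occ=1, LF[6]=C('c')+1=6+1=7
L[7]='d': occ=2, LF[7]=C('d')+2=8+2=10
L[8]='D': occ=2, LF[8]=C('D')+2=2+2=4
L[9]='C': occ=0, LF[9]=C('C')+0=1+0=1
L[10]='$': occ=0, LF[10]=C('$')+0=0+0=0

Answer: 8 6 5 9 2 3 7 10 4 1 0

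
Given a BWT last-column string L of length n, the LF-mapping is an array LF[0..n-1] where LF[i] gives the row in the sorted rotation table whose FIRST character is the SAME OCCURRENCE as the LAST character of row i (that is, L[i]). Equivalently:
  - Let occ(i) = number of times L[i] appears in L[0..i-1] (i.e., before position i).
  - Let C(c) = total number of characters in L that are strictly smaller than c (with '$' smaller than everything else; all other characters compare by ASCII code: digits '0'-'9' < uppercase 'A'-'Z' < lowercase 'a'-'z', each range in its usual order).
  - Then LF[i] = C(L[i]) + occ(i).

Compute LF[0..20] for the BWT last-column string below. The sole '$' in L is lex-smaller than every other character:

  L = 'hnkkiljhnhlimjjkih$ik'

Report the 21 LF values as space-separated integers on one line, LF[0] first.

Char counts: '$':1, 'h':4, 'i':4, 'j':3, 'k':4, 'l':2, 'm':1, 'n':2
C (first-col start): C('$')=0, C('h')=1, C('i')=5, C('j')=9, C('k')=12, C('l')=16, C('m')=18, C('n')=19
L[0]='h': occ=0, LF[0]=C('h')+0=1+0=1
L[1]='n': occ=0, LF[1]=C('n')+0=19+0=19
L[2]='k': occ=0, LF[2]=C('k')+0=12+0=12
L[3]='k': occ=1, LF[3]=C('k')+1=12+1=13
L[4]='i': occ=0, LF[4]=C('i')+0=5+0=5
L[5]='l': occ=0, LF[5]=C('l')+0=16+0=16
L[6]='j': occ=0, LF[6]=C('j')+0=9+0=9
L[7]='h': occ=1, LF[7]=C('h')+1=1+1=2
L[8]='n': occ=1, LF[8]=C('n')+1=19+1=20
L[9]='h': occ=2, LF[9]=C('h')+2=1+2=3
L[10]='l': occ=1, LF[10]=C('l')+1=16+1=17
L[11]='i': occ=1, LF[11]=C('i')+1=5+1=6
L[12]='m': occ=0, LF[12]=C('m')+0=18+0=18
L[13]='j': occ=1, LF[13]=C('j')+1=9+1=10
L[14]='j': occ=2, LF[14]=C('j')+2=9+2=11
L[15]='k': occ=2, LF[15]=C('k')+2=12+2=14
L[16]='i': occ=2, LF[16]=C('i')+2=5+2=7
L[17]='h': occ=3, LF[17]=C('h')+3=1+3=4
L[18]='$': occ=0, LF[18]=C('$')+0=0+0=0
L[19]='i': occ=3, LF[19]=C('i')+3=5+3=8
L[20]='k': occ=3, LF[20]=C('k')+3=12+3=15

Answer: 1 19 12 13 5 16 9 2 20 3 17 6 18 10 11 14 7 4 0 8 15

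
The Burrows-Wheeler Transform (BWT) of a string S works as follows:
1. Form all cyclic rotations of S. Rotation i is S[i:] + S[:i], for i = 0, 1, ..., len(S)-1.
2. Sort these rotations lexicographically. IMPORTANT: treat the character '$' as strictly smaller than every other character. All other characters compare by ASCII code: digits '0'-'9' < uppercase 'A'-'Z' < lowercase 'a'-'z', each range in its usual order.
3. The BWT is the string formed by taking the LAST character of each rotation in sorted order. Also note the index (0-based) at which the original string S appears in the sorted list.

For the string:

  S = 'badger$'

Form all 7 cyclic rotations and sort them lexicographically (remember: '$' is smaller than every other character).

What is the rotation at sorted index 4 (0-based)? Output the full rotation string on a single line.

All 7 rotations (rotation i = S[i:]+S[:i]):
  rot[0] = badger$
  rot[1] = adger$b
  rot[2] = dger$ba
  rot[3] = ger$bad
  rot[4] = er$badg
  rot[5] = r$badge
  rot[6] = $badger
Sorted (with $ < everything):
  sorted[0] = $badger
  sorted[1] = adger$b
  sorted[2] = badger$
  sorted[3] = dger$ba
  sorted[4] = er$badg
  sorted[5] = ger$bad
  sorted[6] = r$badge
sorted[4] = er$badg

Answer: er$badg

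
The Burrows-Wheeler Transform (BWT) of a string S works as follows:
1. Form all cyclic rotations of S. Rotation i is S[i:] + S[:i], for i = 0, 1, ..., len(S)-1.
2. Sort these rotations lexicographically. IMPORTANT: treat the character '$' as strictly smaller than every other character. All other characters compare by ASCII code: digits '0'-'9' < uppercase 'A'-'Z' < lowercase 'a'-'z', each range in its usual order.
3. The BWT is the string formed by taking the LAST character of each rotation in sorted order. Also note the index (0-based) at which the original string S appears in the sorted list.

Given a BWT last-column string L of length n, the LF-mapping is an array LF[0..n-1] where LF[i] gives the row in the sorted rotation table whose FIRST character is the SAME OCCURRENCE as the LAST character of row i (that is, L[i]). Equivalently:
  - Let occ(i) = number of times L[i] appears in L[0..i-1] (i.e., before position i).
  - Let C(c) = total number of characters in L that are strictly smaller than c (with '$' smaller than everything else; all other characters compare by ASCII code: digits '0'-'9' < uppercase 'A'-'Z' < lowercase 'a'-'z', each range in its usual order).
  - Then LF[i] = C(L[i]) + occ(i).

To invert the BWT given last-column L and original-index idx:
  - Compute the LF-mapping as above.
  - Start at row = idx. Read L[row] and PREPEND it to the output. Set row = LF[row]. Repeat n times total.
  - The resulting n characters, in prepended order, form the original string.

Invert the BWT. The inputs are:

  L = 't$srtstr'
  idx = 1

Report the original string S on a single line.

Answer: rsrttst$

Derivation:
LF mapping: 5 0 3 1 6 4 7 2
Walk LF starting at row 1, prepending L[row]:
  step 1: row=1, L[1]='$', prepend. Next row=LF[1]=0
  step 2: row=0, L[0]='t', prepend. Next row=LF[0]=5
  step 3: row=5, L[5]='s', prepend. Next row=LF[5]=4
  step 4: row=4, L[4]='t', prepend. Next row=LF[4]=6
  step 5: row=6, L[6]='t', prepend. Next row=LF[6]=7
  step 6: row=7, L[7]='r', prepend. Next row=LF[7]=2
  step 7: row=2, L[2]='s', prepend. Next row=LF[2]=3
  step 8: row=3, L[3]='r', prepend. Next row=LF[3]=1
Reversed output: rsrttst$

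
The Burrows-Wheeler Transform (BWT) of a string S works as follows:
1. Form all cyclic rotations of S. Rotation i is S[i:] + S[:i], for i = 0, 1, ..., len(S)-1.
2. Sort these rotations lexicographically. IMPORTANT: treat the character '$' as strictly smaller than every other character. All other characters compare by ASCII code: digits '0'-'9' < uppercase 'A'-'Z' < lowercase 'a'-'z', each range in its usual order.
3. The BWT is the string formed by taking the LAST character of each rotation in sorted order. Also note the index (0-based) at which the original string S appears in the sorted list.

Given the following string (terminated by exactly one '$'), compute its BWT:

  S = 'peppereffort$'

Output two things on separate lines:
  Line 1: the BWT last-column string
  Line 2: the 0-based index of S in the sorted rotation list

Answer: trppeff$peeor
7

Derivation:
All 13 rotations (rotation i = S[i:]+S[:i]):
  rot[0] = peppereffort$
  rot[1] = eppereffort$p
  rot[2] = ppereffort$pe
  rot[3] = pereffort$pep
  rot[4] = ereffort$pepp
  rot[5] = reffort$peppe
  rot[6] = effort$pepper
  rot[7] = ffort$peppere
  rot[8] = fort$pepperef
  rot[9] = ort$peppereff
  rot[10] = rt$peppereffo
  rot[11] = t$peppereffor
  rot[12] = $peppereffort
Sorted (with $ < everything):
  sorted[0] = $peppereffort  (last char: 't')
  sorted[1] = effort$pepper  (last char: 'r')
  sorted[2] = eppereffort$p  (last char: 'p')
  sorted[3] = ereffort$pepp  (last char: 'p')
  sorted[4] = ffort$peppere  (last char: 'e')
  sorted[5] = fort$pepperef  (last char: 'f')
  sorted[6] = ort$peppereff  (last char: 'f')
  sorted[7] = peppereffort$  (last char: '$')
  sorted[8] = pereffort$pep  (last char: 'p')
  sorted[9] = ppereffort$pe  (last char: 'e')
  sorted[10] = reffort$peppe  (last char: 'e')
  sorted[11] = rt$peppereffo  (last char: 'o')
  sorted[12] = t$peppereffor  (last char: 'r')
Last column: trppeff$peeor
Original string S is at sorted index 7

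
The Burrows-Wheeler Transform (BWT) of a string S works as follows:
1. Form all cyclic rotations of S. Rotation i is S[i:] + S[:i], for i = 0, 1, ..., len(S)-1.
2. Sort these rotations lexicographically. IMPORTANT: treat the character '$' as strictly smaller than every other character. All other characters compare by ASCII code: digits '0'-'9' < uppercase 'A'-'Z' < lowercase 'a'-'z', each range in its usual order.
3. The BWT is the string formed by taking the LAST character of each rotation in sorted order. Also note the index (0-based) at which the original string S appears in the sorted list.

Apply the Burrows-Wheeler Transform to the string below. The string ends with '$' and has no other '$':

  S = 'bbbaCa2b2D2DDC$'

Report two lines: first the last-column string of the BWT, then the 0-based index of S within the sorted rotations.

Answer: CbDaDa2D2Cb2bb$
14

Derivation:
All 15 rotations (rotation i = S[i:]+S[:i]):
  rot[0] = bbbaCa2b2D2DDC$
  rot[1] = bbaCa2b2D2DDC$b
  rot[2] = baCa2b2D2DDC$bb
  rot[3] = aCa2b2D2DDC$bbb
  rot[4] = Ca2b2D2DDC$bbba
  rot[5] = a2b2D2DDC$bbbaC
  rot[6] = 2b2D2DDC$bbbaCa
  rot[7] = b2D2DDC$bbbaCa2
  rot[8] = 2D2DDC$bbbaCa2b
  rot[9] = D2DDC$bbbaCa2b2
  rot[10] = 2DDC$bbbaCa2b2D
  rot[11] = DDC$bbbaCa2b2D2
  rot[12] = DC$bbbaCa2b2D2D
  rot[13] = C$bbbaCa2b2D2DD
  rot[14] = $bbbaCa2b2D2DDC
Sorted (with $ < everything):
  sorted[0] = $bbbaCa2b2D2DDC  (last char: 'C')
  sorted[1] = 2D2DDC$bbbaCa2b  (last char: 'b')
  sorted[2] = 2DDC$bbbaCa2b2D  (last char: 'D')
  sorted[3] = 2b2D2DDC$bbbaCa  (last char: 'a')
  sorted[4] = C$bbbaCa2b2D2DD  (last char: 'D')
  sorted[5] = Ca2b2D2DDC$bbba  (last char: 'a')
  sorted[6] = D2DDC$bbbaCa2b2  (last char: '2')
  sorted[7] = DC$bbbaCa2b2D2D  (last char: 'D')
  sorted[8] = DDC$bbbaCa2b2D2  (last char: '2')
  sorted[9] = a2b2D2DDC$bbbaC  (last char: 'C')
  sorted[10] = aCa2b2D2DDC$bbb  (last char: 'b')
  sorted[11] = b2D2DDC$bbbaCa2  (last char: '2')
  sorted[12] = baCa2b2D2DDC$bb  (last char: 'b')
  sorted[13] = bbaCa2b2D2DDC$b  (last char: 'b')
  sorted[14] = bbbaCa2b2D2DDC$  (last char: '$')
Last column: CbDaDa2D2Cb2bb$
Original string S is at sorted index 14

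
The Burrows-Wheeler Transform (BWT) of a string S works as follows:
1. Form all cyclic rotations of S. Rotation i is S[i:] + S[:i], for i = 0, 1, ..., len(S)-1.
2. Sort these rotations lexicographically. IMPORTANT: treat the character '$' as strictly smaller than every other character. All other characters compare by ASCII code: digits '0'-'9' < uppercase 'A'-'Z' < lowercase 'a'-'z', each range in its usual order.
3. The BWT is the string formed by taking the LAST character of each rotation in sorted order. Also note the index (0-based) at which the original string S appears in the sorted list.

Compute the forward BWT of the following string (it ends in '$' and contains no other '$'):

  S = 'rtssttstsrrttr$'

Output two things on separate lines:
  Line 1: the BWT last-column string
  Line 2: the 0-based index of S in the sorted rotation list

All 15 rotations (rotation i = S[i:]+S[:i]):
  rot[0] = rtssttstsrrttr$
  rot[1] = tssttstsrrttr$r
  rot[2] = ssttstsrrttr$rt
  rot[3] = sttstsrrttr$rts
  rot[4] = ttstsrrttr$rtss
  rot[5] = tstsrrttr$rtsst
  rot[6] = stsrrttr$rtsstt
  rot[7] = tsrrttr$rtsstts
  rot[8] = srrttr$rtssttst
  rot[9] = rrttr$rtssttsts
  rot[10] = rttr$rtssttstsr
  rot[11] = ttr$rtssttstsrr
  rot[12] = tr$rtssttstsrrt
  rot[13] = r$rtssttstsrrtt
  rot[14] = $rtssttstsrrttr
Sorted (with $ < everything):
  sorted[0] = $rtssttstsrrttr  (last char: 'r')
  sorted[1] = r$rtssttstsrrtt  (last char: 't')
  sorted[2] = rrttr$rtssttsts  (last char: 's')
  sorted[3] = rtssttstsrrttr$  (last char: '$')
  sorted[4] = rttr$rtssttstsr  (last char: 'r')
  sorted[5] = srrttr$rtssttst  (last char: 't')
  sorted[6] = ssttstsrrttr$rt  (last char: 't')
  sorted[7] = stsrrttr$rtsstt  (last char: 't')
  sorted[8] = sttstsrrttr$rts  (last char: 's')
  sorted[9] = tr$rtssttstsrrt  (last char: 't')
  sorted[10] = tsrrttr$rtsstts  (last char: 's')
  sorted[11] = tssttstsrrttr$r  (last char: 'r')
  sorted[12] = tstsrrttr$rtsst  (last char: 't')
  sorted[13] = ttr$rtssttstsrr  (last char: 'r')
  sorted[14] = ttstsrrttr$rtss  (last char: 's')
Last column: rts$rtttstsrtrs
Original string S is at sorted index 3

Answer: rts$rtttstsrtrs
3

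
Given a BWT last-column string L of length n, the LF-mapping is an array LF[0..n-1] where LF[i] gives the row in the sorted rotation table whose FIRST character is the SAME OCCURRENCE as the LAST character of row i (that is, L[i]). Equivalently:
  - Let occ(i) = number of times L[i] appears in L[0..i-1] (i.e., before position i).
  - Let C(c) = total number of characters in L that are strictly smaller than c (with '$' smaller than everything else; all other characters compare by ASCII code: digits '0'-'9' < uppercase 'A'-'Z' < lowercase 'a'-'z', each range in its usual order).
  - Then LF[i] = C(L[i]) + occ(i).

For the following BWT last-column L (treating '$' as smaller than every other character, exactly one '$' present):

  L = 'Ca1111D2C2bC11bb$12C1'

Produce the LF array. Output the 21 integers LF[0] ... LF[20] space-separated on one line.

Answer: 12 17 1 2 3 4 16 9 13 10 18 14 5 6 19 20 0 7 11 15 8

Derivation:
Char counts: '$':1, '1':8, '2':3, 'C':4, 'D':1, 'a':1, 'b':3
C (first-col start): C('$')=0, C('1')=1, C('2')=9, C('C')=12, C('D')=16, C('a')=17, C('b')=18
L[0]='C': occ=0, LF[0]=C('C')+0=12+0=12
L[1]='a': occ=0, LF[1]=C('a')+0=17+0=17
L[2]='1': occ=0, LF[2]=C('1')+0=1+0=1
L[3]='1': occ=1, LF[3]=C('1')+1=1+1=2
L[4]='1': occ=2, LF[4]=C('1')+2=1+2=3
L[5]='1': occ=3, LF[5]=C('1')+3=1+3=4
L[6]='D': occ=0, LF[6]=C('D')+0=16+0=16
L[7]='2': occ=0, LF[7]=C('2')+0=9+0=9
L[8]='C': occ=1, LF[8]=C('C')+1=12+1=13
L[9]='2': occ=1, LF[9]=C('2')+1=9+1=10
L[10]='b': occ=0, LF[10]=C('b')+0=18+0=18
L[11]='C': occ=2, LF[11]=C('C')+2=12+2=14
L[12]='1': occ=4, LF[12]=C('1')+4=1+4=5
L[13]='1': occ=5, LF[13]=C('1')+5=1+5=6
L[14]='b': occ=1, LF[14]=C('b')+1=18+1=19
L[15]='b': occ=2, LF[15]=C('b')+2=18+2=20
L[16]='$': occ=0, LF[16]=C('$')+0=0+0=0
L[17]='1': occ=6, LF[17]=C('1')+6=1+6=7
L[18]='2': occ=2, LF[18]=C('2')+2=9+2=11
L[19]='C': occ=3, LF[19]=C('C')+3=12+3=15
L[20]='1': occ=7, LF[20]=C('1')+7=1+7=8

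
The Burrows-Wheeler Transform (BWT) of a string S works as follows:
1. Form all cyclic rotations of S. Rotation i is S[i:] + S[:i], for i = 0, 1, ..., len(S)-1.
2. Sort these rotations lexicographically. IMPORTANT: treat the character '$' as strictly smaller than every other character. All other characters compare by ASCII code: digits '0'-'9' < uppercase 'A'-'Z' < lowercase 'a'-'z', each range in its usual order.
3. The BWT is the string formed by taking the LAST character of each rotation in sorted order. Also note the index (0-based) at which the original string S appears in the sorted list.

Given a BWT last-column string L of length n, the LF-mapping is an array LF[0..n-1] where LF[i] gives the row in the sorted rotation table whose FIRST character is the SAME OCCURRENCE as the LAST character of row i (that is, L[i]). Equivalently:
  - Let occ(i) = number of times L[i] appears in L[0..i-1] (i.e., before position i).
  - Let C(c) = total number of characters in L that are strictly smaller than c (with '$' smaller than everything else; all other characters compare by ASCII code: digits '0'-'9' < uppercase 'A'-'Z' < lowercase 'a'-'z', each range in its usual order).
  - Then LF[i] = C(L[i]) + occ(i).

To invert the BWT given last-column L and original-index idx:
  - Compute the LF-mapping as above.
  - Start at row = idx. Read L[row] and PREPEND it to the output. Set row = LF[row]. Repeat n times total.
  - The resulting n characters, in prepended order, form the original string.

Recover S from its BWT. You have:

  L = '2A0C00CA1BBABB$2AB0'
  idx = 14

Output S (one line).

LF mapping: 6 8 1 17 2 3 18 9 5 12 13 10 14 15 0 7 11 16 4
Walk LF starting at row 14, prepending L[row]:
  step 1: row=14, L[14]='$', prepend. Next row=LF[14]=0
  step 2: row=0, L[0]='2', prepend. Next row=LF[0]=6
  step 3: row=6, L[6]='C', prepend. Next row=LF[6]=18
  step 4: row=18, L[18]='0', prepend. Next row=LF[18]=4
  step 5: row=4, L[4]='0', prepend. Next row=LF[4]=2
  step 6: row=2, L[2]='0', prepend. Next row=LF[2]=1
  step 7: row=1, L[1]='A', prepend. Next row=LF[1]=8
  step 8: row=8, L[8]='1', prepend. Next row=LF[8]=5
  step 9: row=5, L[5]='0', prepend. Next row=LF[5]=3
  step 10: row=3, L[3]='C', prepend. Next row=LF[3]=17
  step 11: row=17, L[17]='B', prepend. Next row=LF[17]=16
  step 12: row=16, L[16]='A', prepend. Next row=LF[16]=11
  step 13: row=11, L[11]='A', prepend. Next row=LF[11]=10
  step 14: row=10, L[10]='B', prepend. Next row=LF[10]=13
  step 15: row=13, L[13]='B', prepend. Next row=LF[13]=15
  step 16: row=15, L[15]='2', prepend. Next row=LF[15]=7
  step 17: row=7, L[7]='A', prepend. Next row=LF[7]=9
  step 18: row=9, L[9]='B', prepend. Next row=LF[9]=12
  step 19: row=12, L[12]='B', prepend. Next row=LF[12]=14
Reversed output: BBA2BBAABC01A000C2$

Answer: BBA2BBAABC01A000C2$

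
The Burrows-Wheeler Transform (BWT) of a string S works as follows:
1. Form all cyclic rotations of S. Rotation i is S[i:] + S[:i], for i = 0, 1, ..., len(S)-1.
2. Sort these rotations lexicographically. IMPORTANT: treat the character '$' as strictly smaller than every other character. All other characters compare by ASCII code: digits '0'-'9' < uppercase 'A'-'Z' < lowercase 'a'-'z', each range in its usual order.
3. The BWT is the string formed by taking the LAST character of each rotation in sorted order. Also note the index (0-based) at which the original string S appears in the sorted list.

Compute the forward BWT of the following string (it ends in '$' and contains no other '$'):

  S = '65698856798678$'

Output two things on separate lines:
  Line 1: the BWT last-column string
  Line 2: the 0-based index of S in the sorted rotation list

Answer: 886$85566789976
3

Derivation:
All 15 rotations (rotation i = S[i:]+S[:i]):
  rot[0] = 65698856798678$
  rot[1] = 5698856798678$6
  rot[2] = 698856798678$65
  rot[3] = 98856798678$656
  rot[4] = 8856798678$6569
  rot[5] = 856798678$65698
  rot[6] = 56798678$656988
  rot[7] = 6798678$6569885
  rot[8] = 798678$65698856
  rot[9] = 98678$656988567
  rot[10] = 8678$6569885679
  rot[11] = 678$65698856798
  rot[12] = 78$656988567986
  rot[13] = 8$6569885679867
  rot[14] = $65698856798678
Sorted (with $ < everything):
  sorted[0] = $65698856798678  (last char: '8')
  sorted[1] = 56798678$656988  (last char: '8')
  sorted[2] = 5698856798678$6  (last char: '6')
  sorted[3] = 65698856798678$  (last char: '$')
  sorted[4] = 678$65698856798  (last char: '8')
  sorted[5] = 6798678$6569885  (last char: '5')
  sorted[6] = 698856798678$65  (last char: '5')
  sorted[7] = 78$656988567986  (last char: '6')
  sorted[8] = 798678$65698856  (last char: '6')
  sorted[9] = 8$6569885679867  (last char: '7')
  sorted[10] = 856798678$65698  (last char: '8')
  sorted[11] = 8678$6569885679  (last char: '9')
  sorted[12] = 8856798678$6569  (last char: '9')
  sorted[13] = 98678$656988567  (last char: '7')
  sorted[14] = 98856798678$656  (last char: '6')
Last column: 886$85566789976
Original string S is at sorted index 3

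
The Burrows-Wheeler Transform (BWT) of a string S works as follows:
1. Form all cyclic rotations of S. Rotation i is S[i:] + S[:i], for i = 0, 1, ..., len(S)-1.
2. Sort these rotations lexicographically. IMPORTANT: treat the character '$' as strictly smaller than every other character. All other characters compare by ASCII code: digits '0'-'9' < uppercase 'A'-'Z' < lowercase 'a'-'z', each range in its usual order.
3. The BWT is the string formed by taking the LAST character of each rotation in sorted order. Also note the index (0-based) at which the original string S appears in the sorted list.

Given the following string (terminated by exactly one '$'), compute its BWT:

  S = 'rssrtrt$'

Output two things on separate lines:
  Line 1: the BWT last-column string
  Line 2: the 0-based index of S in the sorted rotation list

All 8 rotations (rotation i = S[i:]+S[:i]):
  rot[0] = rssrtrt$
  rot[1] = ssrtrt$r
  rot[2] = srtrt$rs
  rot[3] = rtrt$rss
  rot[4] = trt$rssr
  rot[5] = rt$rssrt
  rot[6] = t$rssrtr
  rot[7] = $rssrtrt
Sorted (with $ < everything):
  sorted[0] = $rssrtrt  (last char: 't')
  sorted[1] = rssrtrt$  (last char: '$')
  sorted[2] = rt$rssrt  (last char: 't')
  sorted[3] = rtrt$rss  (last char: 's')
  sorted[4] = srtrt$rs  (last char: 's')
  sorted[5] = ssrtrt$r  (last char: 'r')
  sorted[6] = t$rssrtr  (last char: 'r')
  sorted[7] = trt$rssr  (last char: 'r')
Last column: t$tssrrr
Original string S is at sorted index 1

Answer: t$tssrrr
1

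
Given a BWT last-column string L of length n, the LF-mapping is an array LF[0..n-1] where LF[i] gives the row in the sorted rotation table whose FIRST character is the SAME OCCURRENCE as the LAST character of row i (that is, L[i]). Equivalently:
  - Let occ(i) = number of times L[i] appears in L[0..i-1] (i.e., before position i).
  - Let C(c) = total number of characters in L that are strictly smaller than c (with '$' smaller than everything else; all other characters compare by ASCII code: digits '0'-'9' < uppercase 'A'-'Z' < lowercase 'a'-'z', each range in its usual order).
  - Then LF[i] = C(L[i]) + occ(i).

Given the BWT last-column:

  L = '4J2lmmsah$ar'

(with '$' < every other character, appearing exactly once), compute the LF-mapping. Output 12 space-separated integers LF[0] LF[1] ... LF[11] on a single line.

Char counts: '$':1, '2':1, '4':1, 'J':1, 'a':2, 'h':1, 'l':1, 'm':2, 'r':1, 's':1
C (first-col start): C('$')=0, C('2')=1, C('4')=2, C('J')=3, C('a')=4, C('h')=6, C('l')=7, C('m')=8, C('r')=10, C('s')=11
L[0]='4': occ=0, LF[0]=C('4')+0=2+0=2
L[1]='J': occ=0, LF[1]=C('J')+0=3+0=3
L[2]='2': occ=0, LF[2]=C('2')+0=1+0=1
L[3]='l': occ=0, LF[3]=C('l')+0=7+0=7
L[4]='m': occ=0, LF[4]=C('m')+0=8+0=8
L[5]='m': occ=1, LF[5]=C('m')+1=8+1=9
L[6]='s': occ=0, LF[6]=C('s')+0=11+0=11
L[7]='a': occ=0, LF[7]=C('a')+0=4+0=4
L[8]='h': occ=0, LF[8]=C('h')+0=6+0=6
L[9]='$': occ=0, LF[9]=C('$')+0=0+0=0
L[10]='a': occ=1, LF[10]=C('a')+1=4+1=5
L[11]='r': occ=0, LF[11]=C('r')+0=10+0=10

Answer: 2 3 1 7 8 9 11 4 6 0 5 10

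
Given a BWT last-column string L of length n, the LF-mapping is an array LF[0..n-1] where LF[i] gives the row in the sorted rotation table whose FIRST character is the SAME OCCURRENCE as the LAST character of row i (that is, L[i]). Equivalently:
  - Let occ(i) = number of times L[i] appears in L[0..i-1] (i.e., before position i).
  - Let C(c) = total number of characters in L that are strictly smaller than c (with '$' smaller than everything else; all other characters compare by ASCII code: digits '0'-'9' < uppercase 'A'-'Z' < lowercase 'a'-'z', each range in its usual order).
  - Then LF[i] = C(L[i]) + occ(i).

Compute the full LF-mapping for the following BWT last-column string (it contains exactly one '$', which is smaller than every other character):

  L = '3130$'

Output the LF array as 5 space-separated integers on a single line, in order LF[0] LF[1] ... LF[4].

Answer: 3 2 4 1 0

Derivation:
Char counts: '$':1, '0':1, '1':1, '3':2
C (first-col start): C('$')=0, C('0')=1, C('1')=2, C('3')=3
L[0]='3': occ=0, LF[0]=C('3')+0=3+0=3
L[1]='1': occ=0, LF[1]=C('1')+0=2+0=2
L[2]='3': occ=1, LF[2]=C('3')+1=3+1=4
L[3]='0': occ=0, LF[3]=C('0')+0=1+0=1
L[4]='$': occ=0, LF[4]=C('$')+0=0+0=0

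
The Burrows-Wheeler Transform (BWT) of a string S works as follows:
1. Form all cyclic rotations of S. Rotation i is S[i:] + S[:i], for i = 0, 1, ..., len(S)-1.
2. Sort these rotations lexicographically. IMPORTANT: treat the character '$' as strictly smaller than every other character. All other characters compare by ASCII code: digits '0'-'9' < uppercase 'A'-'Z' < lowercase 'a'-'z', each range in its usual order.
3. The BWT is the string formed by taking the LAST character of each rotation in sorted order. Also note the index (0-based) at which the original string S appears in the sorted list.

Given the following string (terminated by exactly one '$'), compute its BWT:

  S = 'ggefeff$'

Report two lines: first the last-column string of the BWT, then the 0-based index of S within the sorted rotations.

Answer: fgffeeg$
7

Derivation:
All 8 rotations (rotation i = S[i:]+S[:i]):
  rot[0] = ggefeff$
  rot[1] = gefeff$g
  rot[2] = efeff$gg
  rot[3] = feff$gge
  rot[4] = eff$ggef
  rot[5] = ff$ggefe
  rot[6] = f$ggefef
  rot[7] = $ggefeff
Sorted (with $ < everything):
  sorted[0] = $ggefeff  (last char: 'f')
  sorted[1] = efeff$gg  (last char: 'g')
  sorted[2] = eff$ggef  (last char: 'f')
  sorted[3] = f$ggefef  (last char: 'f')
  sorted[4] = feff$gge  (last char: 'e')
  sorted[5] = ff$ggefe  (last char: 'e')
  sorted[6] = gefeff$g  (last char: 'g')
  sorted[7] = ggefeff$  (last char: '$')
Last column: fgffeeg$
Original string S is at sorted index 7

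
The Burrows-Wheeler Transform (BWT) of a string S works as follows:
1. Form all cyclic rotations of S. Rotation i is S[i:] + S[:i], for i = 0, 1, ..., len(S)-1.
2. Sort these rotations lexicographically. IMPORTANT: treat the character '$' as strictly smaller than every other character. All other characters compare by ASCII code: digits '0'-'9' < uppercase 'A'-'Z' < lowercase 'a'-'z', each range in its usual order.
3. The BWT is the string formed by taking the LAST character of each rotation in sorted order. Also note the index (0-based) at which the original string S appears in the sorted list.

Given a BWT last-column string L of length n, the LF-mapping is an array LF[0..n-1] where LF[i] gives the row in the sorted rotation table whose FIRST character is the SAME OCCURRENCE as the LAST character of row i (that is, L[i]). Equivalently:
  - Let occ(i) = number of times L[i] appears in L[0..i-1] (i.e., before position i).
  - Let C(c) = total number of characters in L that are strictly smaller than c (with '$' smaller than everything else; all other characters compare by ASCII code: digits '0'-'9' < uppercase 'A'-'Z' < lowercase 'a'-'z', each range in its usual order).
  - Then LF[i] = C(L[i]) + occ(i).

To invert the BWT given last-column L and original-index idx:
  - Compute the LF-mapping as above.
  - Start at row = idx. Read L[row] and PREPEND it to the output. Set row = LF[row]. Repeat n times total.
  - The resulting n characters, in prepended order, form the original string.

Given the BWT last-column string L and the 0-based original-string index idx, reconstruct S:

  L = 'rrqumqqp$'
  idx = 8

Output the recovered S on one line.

LF mapping: 6 7 3 8 1 4 5 2 0
Walk LF starting at row 8, prepending L[row]:
  step 1: row=8, L[8]='$', prepend. Next row=LF[8]=0
  step 2: row=0, L[0]='r', prepend. Next row=LF[0]=6
  step 3: row=6, L[6]='q', prepend. Next row=LF[6]=5
  step 4: row=5, L[5]='q', prepend. Next row=LF[5]=4
  step 5: row=4, L[4]='m', prepend. Next row=LF[4]=1
  step 6: row=1, L[1]='r', prepend. Next row=LF[1]=7
  step 7: row=7, L[7]='p', prepend. Next row=LF[7]=2
  step 8: row=2, L[2]='q', prepend. Next row=LF[2]=3
  step 9: row=3, L[3]='u', prepend. Next row=LF[3]=8
Reversed output: uqprmqqr$

Answer: uqprmqqr$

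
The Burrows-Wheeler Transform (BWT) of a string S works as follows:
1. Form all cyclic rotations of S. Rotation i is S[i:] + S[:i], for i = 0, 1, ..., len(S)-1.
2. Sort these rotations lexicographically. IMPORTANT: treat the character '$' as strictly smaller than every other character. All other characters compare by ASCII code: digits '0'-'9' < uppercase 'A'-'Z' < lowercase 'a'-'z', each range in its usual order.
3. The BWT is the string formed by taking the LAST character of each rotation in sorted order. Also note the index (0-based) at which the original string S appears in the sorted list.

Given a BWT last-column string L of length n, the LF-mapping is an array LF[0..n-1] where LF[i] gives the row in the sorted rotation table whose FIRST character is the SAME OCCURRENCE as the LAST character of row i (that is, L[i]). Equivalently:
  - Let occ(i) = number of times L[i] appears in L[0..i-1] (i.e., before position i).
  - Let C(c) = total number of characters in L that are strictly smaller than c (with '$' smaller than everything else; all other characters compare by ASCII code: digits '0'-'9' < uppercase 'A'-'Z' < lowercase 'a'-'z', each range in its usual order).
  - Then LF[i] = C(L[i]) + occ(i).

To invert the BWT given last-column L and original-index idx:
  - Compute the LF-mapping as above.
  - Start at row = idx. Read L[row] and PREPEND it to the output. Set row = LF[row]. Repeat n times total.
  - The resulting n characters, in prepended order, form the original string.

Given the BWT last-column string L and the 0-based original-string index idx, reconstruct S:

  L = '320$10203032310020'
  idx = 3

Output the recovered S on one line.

LF mapping: 14 10 1 0 8 2 11 3 15 4 16 12 17 9 5 6 13 7
Walk LF starting at row 3, prepending L[row]:
  step 1: row=3, L[3]='$', prepend. Next row=LF[3]=0
  step 2: row=0, L[0]='3', prepend. Next row=LF[0]=14
  step 3: row=14, L[14]='0', prepend. Next row=LF[14]=5
  step 4: row=5, L[5]='0', prepend. Next row=LF[5]=2
  step 5: row=2, L[2]='0', prepend. Next row=LF[2]=1
  step 6: row=1, L[1]='2', prepend. Next row=LF[1]=10
  step 7: row=10, L[10]='3', prepend. Next row=LF[10]=16
  step 8: row=16, L[16]='2', prepend. Next row=LF[16]=13
  step 9: row=13, L[13]='1', prepend. Next row=LF[13]=9
  step 10: row=9, L[9]='0', prepend. Next row=LF[9]=4
  step 11: row=4, L[4]='1', prepend. Next row=LF[4]=8
  step 12: row=8, L[8]='3', prepend. Next row=LF[8]=15
  step 13: row=15, L[15]='0', prepend. Next row=LF[15]=6
  step 14: row=6, L[6]='2', prepend. Next row=LF[6]=11
  step 15: row=11, L[11]='2', prepend. Next row=LF[11]=12
  step 16: row=12, L[12]='3', prepend. Next row=LF[12]=17
  step 17: row=17, L[17]='0', prepend. Next row=LF[17]=7
  step 18: row=7, L[7]='0', prepend. Next row=LF[7]=3
Reversed output: 00322031012320003$

Answer: 00322031012320003$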